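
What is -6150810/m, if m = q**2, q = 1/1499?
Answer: -13820876220810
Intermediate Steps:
q = 1/1499 ≈ 0.00066711
m = 1/2247001 (m = (1/1499)**2 = 1/2247001 ≈ 4.4504e-7)
-6150810/m = -6150810/1/2247001 = -6150810*2247001 = -13820876220810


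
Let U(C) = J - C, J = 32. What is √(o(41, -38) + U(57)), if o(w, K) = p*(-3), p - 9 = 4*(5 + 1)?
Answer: 2*I*√31 ≈ 11.136*I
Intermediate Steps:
U(C) = 32 - C
p = 33 (p = 9 + 4*(5 + 1) = 9 + 4*6 = 9 + 24 = 33)
o(w, K) = -99 (o(w, K) = 33*(-3) = -99)
√(o(41, -38) + U(57)) = √(-99 + (32 - 1*57)) = √(-99 + (32 - 57)) = √(-99 - 25) = √(-124) = 2*I*√31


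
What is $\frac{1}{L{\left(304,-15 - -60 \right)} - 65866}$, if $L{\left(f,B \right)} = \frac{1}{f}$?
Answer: $- \frac{304}{20023263} \approx -1.5182 \cdot 10^{-5}$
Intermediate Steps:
$\frac{1}{L{\left(304,-15 - -60 \right)} - 65866} = \frac{1}{\frac{1}{304} - 65866} = \frac{1}{- \frac{20023263}{304}} = - \frac{304}{20023263}$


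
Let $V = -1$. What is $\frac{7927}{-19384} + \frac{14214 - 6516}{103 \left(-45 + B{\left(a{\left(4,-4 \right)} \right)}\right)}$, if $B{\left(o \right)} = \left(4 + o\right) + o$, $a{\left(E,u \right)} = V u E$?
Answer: $- \frac{52188787}{5989656} \approx -8.7132$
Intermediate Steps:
$a{\left(E,u \right)} = - E u$ ($a{\left(E,u \right)} = - u E = - E u$)
$B{\left(o \right)} = 4 + 2 o$
$\frac{7927}{-19384} + \frac{14214 - 6516}{103 \left(-45 + B{\left(a{\left(4,-4 \right)} \right)}\right)} = \frac{7927}{-19384} + \frac{14214 - 6516}{103 \left(-45 + \left(4 + 2 \left(\left(-1\right) 4 \left(-4\right)\right)\right)\right)} = 7927 \left(- \frac{1}{19384}\right) + \frac{14214 - 6516}{103 \left(-45 + \left(4 + 2 \cdot 16\right)\right)} = - \frac{7927}{19384} + \frac{7698}{103 \left(-45 + \left(4 + 32\right)\right)} = - \frac{7927}{19384} + \frac{7698}{103 \left(-45 + 36\right)} = - \frac{7927}{19384} + \frac{7698}{103 \left(-9\right)} = - \frac{7927}{19384} + \frac{7698}{-927} = - \frac{7927}{19384} + 7698 \left(- \frac{1}{927}\right) = - \frac{7927}{19384} - \frac{2566}{309} = - \frac{52188787}{5989656}$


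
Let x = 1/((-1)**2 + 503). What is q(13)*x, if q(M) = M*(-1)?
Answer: -13/504 ≈ -0.025794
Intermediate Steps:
q(M) = -M
x = 1/504 (x = 1/(1 + 503) = 1/504 ≈ 0.0019841)
q(13)*x = -1*13*(1/504) = -13*1/504 = -13/504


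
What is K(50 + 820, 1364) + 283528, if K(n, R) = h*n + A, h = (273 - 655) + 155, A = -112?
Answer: 85926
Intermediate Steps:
h = -227 (h = -382 + 155 = -227)
K(n, R) = -112 - 227*n (K(n, R) = -227*n - 112 = -112 - 227*n)
K(50 + 820, 1364) + 283528 = (-112 - 227*(50 + 820)) + 283528 = (-112 - 227*870) + 283528 = (-112 - 197490) + 283528 = -197602 + 283528 = 85926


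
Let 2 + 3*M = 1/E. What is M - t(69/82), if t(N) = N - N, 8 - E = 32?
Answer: -49/72 ≈ -0.68056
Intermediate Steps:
E = -24 (E = 8 - 1*32 = 8 - 32 = -24)
t(N) = 0
M = -49/72 (M = -⅔ + (1/(-24))/3 = -⅔ + (-1/24*1)/3 = -⅔ + (⅓)*(-1/24) = -⅔ - 1/72 = -49/72 ≈ -0.68056)
M - t(69/82) = -49/72 - 1*0 = -49/72 + 0 = -49/72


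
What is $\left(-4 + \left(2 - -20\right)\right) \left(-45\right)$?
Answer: $-810$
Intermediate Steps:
$\left(-4 + \left(2 - -20\right)\right) \left(-45\right) = \left(-4 + \left(2 + 20\right)\right) \left(-45\right) = \left(-4 + 22\right) \left(-45\right) = 18 \left(-45\right) = -810$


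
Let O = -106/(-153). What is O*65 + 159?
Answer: 31217/153 ≈ 204.03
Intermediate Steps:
O = 106/153 (O = -106*(-1/153) = 106/153 ≈ 0.69281)
O*65 + 159 = (106/153)*65 + 159 = 6890/153 + 159 = 31217/153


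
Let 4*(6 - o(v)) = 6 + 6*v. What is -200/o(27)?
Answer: 50/9 ≈ 5.5556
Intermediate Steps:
o(v) = 9/2 - 3*v/2 (o(v) = 6 - (6 + 6*v)/4 = 6 + (-3/2 - 3*v/2) = 9/2 - 3*v/2)
-200/o(27) = -200/(9/2 - 3/2*27) = -200/(9/2 - 81/2) = -200/(-36) = -200*(-1/36) = 50/9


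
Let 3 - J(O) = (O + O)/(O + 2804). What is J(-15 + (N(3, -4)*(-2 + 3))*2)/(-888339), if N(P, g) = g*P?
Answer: -2791/818752445 ≈ -3.4088e-6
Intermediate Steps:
N(P, g) = P*g
J(O) = 3 - 2*O/(2804 + O) (J(O) = 3 - (O + O)/(O + 2804) = 3 - 2*O/(2804 + O))
J(-15 + (N(3, -4)*(-2 + 3))*2)/(-888339) = ((8412 + (-15 + ((3*(-4))*(-2 + 3))*2))/(2804 + (-15 + ((3*(-4))*(-2 + 3))*2)))/(-888339) = ((8412 + (-15 - 12*1*2))/(2804 + (-15 - 12*1*2)))*(-1/888339) = ((8412 + (-15 - 12*2))/(2804 + (-15 - 12*2)))*(-1/888339) = ((8412 + (-15 - 24))/(2804 + (-15 - 24)))*(-1/888339) = ((8412 - 39)/(2804 - 39))*(-1/888339) = (8373/2765)*(-1/888339) = -2791/818752445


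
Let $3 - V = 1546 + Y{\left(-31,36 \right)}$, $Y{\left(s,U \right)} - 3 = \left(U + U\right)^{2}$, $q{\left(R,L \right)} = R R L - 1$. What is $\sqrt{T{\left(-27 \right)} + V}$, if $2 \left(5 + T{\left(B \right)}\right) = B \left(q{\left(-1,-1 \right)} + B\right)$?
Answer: $\frac{i \sqrt{25374}}{2} \approx 79.646 i$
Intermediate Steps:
$q{\left(R,L \right)} = -1 + L R^{2}$ ($q{\left(R,L \right)} = R^{2} L - 1 = L R^{2} - 1 = -1 + L R^{2}$)
$T{\left(B \right)} = -5 + \frac{B \left(-2 + B\right)}{2}$ ($T{\left(B \right)} = -5 + \frac{B \left(\left(-1 - \left(-1\right)^{2}\right) + B\right)}{2} = -5 + \frac{B \left(\left(-1 - 1\right) + B\right)}{2} = -5 + \frac{B \left(-2 + B\right)}{2}$)
$Y{\left(s,U \right)} = 3 + 4 U^{2}$ ($Y{\left(s,U \right)} = 3 + \left(U + U\right)^{2} = 3 + \left(2 U\right)^{2} = 3 + 4 U^{2}$)
$V = -6730$ ($V = 3 - \left(1546 + \left(3 + 4 \cdot 36^{2}\right)\right) = 3 - \left(1546 + \left(3 + 4 \cdot 1296\right)\right) = 3 - \left(1546 + \left(3 + 5184\right)\right) = 3 - \left(1546 + 5187\right) = 3 - 6733 = -6730$)
$\sqrt{T{\left(-27 \right)} + V} = \sqrt{\left(-5 + \frac{\left(-27\right)^{2}}{2} - -27\right) - 6730} = \sqrt{\left(-5 + \frac{1}{2} \cdot 729 + 27\right) - 6730} = \sqrt{\left(-5 + \frac{729}{2} + 27\right) - 6730} = \sqrt{\frac{773}{2} - 6730} = \sqrt{- \frac{12687}{2}} = \frac{i \sqrt{25374}}{2}$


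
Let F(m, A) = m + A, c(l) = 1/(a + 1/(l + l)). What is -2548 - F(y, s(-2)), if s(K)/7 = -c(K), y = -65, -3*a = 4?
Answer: -47261/19 ≈ -2487.4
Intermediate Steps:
a = -4/3 (a = -1/3*4 = -4/3 ≈ -1.3333)
c(l) = 1/(-4/3 + 1/(2*l)) (c(l) = 1/(-4/3 + 1/(l + l)) = 1/(-4/3 + 1/(2*l)))
s(K) = 42*K/(-3 + 8*K) (s(K) = 7*(-(-6)*K/(-3 + 8*K)) = 7*(6*K/(-3 + 8*K)) = 42*K/(-3 + 8*K))
F(m, A) = A + m
-2548 - F(y, s(-2)) = -2548 - (42*(-2)/(-3 + 8*(-2)) - 65) = -2548 - (42*(-2)/(-3 - 16) - 65) = -2548 - (42*(-2)/(-19) - 65) = -2548 - (42*(-2)*(-1/19) - 65) = -2548 - (84/19 - 65) = -2548 - 1*(-1151/19) = -2548 + 1151/19 = -47261/19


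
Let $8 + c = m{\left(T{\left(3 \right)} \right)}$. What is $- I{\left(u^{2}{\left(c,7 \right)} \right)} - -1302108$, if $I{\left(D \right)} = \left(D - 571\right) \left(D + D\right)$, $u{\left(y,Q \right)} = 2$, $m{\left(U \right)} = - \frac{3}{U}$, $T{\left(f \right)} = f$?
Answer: $1306644$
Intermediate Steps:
$c = -9$ ($c = -8 - \frac{3}{3} = -8 - 1 = -9$)
$I{\left(D \right)} = 2 D \left(-571 + D\right)$ ($I{\left(D \right)} = \left(-571 + D\right) 2 D = 2 D \left(-571 + D\right)$)
$- I{\left(u^{2}{\left(c,7 \right)} \right)} - -1302108 = - 2 \cdot 2^{2} \left(-571 + 2^{2}\right) - -1302108 = - 2 \cdot 4 \left(-571 + 4\right) + 1302108 = - 2 \cdot 4 \left(-567\right) + 1302108 = \left(-1\right) \left(-4536\right) + 1302108 = 4536 + 1302108 = 1306644$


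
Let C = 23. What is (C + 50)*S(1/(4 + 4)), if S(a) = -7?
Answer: -511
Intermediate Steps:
(C + 50)*S(1/(4 + 4)) = (23 + 50)*(-7) = 73*(-7) = -511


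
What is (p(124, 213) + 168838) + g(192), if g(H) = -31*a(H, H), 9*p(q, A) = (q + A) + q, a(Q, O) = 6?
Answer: 1518329/9 ≈ 1.6870e+5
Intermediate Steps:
p(q, A) = A/9 + 2*q/9 (p(q, A) = ((q + A) + q)/9 = ((A + q) + q)/9 = (A + 2*q)/9 = A/9 + 2*q/9)
g(H) = -186 (g(H) = -31*6 = -186)
(p(124, 213) + 168838) + g(192) = (((⅑)*213 + (2/9)*124) + 168838) - 186 = ((71/3 + 248/9) + 168838) - 186 = (461/9 + 168838) - 186 = 1520003/9 - 186 = 1518329/9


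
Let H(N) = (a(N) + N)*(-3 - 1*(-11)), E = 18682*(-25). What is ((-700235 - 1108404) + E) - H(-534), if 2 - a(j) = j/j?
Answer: -2271425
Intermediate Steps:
a(j) = 1 (a(j) = 2 - j/j = 2 - 1*1 = 2 - 1 = 1)
E = -467050
H(N) = 8 + 8*N (H(N) = (1 + N)*(-3 - 1*(-11)) = (1 + N)*(-3 + 11) = (1 + N)*8 = 8 + 8*N)
((-700235 - 1108404) + E) - H(-534) = ((-700235 - 1108404) - 467050) - (8 + 8*(-534)) = (-1808639 - 467050) - (8 - 4272) = -2275689 - 1*(-4264) = -2275689 + 4264 = -2271425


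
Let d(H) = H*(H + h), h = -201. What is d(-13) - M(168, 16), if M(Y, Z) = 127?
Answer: 2655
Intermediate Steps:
d(H) = H*(-201 + H) (d(H) = H*(H - 201) = H*(-201 + H))
d(-13) - M(168, 16) = -13*(-201 - 13) - 1*127 = -13*(-214) - 127 = 2782 - 127 = 2655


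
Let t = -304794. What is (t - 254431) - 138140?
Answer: -697365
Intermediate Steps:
(t - 254431) - 138140 = (-304794 - 254431) - 138140 = -559225 - 138140 = -697365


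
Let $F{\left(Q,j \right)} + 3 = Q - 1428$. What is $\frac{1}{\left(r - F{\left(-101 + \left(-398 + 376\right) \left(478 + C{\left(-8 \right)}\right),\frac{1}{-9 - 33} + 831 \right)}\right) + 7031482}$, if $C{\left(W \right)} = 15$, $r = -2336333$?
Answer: $\frac{1}{4707527} \approx 2.1243 \cdot 10^{-7}$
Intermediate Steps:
$F{\left(Q,j \right)} = -1431 + Q$ ($F{\left(Q,j \right)} = -3 + \left(Q - 1428\right) = -3 + \left(-1428 + Q\right) = -1431 + Q$)
$\frac{1}{\left(r - F{\left(-101 + \left(-398 + 376\right) \left(478 + C{\left(-8 \right)}\right),\frac{1}{-9 - 33} + 831 \right)}\right) + 7031482} = \frac{1}{\left(-2336333 - \left(-1431 + \left(-101 + \left(-398 + 376\right) \left(478 + 15\right)\right)\right)\right) + 7031482} = \frac{1}{\left(-2336333 - \left(-1431 - 10947\right)\right) + 7031482} = \frac{1}{\left(-2336333 - -12378\right) + 7031482} = \frac{1}{\left(-2336333 + 12378\right) + 7031482} = \frac{1}{-2323955 + 7031482} = \frac{1}{4707527}$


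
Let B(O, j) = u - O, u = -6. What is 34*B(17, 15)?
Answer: -782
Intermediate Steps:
B(O, j) = -6 - O
34*B(17, 15) = 34*(-6 - 1*17) = 34*(-6 - 17) = 34*(-23) = -782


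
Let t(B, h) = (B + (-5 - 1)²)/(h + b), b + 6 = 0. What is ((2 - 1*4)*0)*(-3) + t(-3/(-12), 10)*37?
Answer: 5365/16 ≈ 335.31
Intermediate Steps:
b = -6 (b = -6 + 0 = -6)
t(B, h) = (36 + B)/(-6 + h) (t(B, h) = (B + (-5 - 1)²)/(h - 6) = (B + (-6)²)/(-6 + h) = (B + 36)/(-6 + h) = (36 + B)/(-6 + h))
((2 - 1*4)*0)*(-3) + t(-3/(-12), 10)*37 = ((2 - 1*4)*0)*(-3) + ((36 - 3/(-12))/(-6 + 10))*37 = ((2 - 4)*0)*(-3) + ((36 - 3*(-1/12))/4)*37 = -2*0*(-3) + ((36 + ¼)/4)*37 = 0*(-3) + ((¼)*(145/4))*37 = 0 + (145/16)*37 = 0 + 5365/16 = 5365/16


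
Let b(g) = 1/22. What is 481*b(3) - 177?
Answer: -3413/22 ≈ -155.14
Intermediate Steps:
b(g) = 1/22
481*b(3) - 177 = 481*(1/22) - 177 = 481/22 - 177 = -3413/22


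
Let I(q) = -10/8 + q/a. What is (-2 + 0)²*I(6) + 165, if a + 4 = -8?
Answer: 158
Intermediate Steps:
a = -12 (a = -4 - 8 = -12)
I(q) = -5/4 - q/12 (I(q) = -10/8 + q/(-12) = -10*⅛ + q*(-1/12) = -5/4 - q/12)
(-2 + 0)²*I(6) + 165 = (-2 + 0)²*(-5/4 - 1/12*6) + 165 = (-2)²*(-5/4 - ½) + 165 = 4*(-7/4) + 165 = -7 + 165 = 158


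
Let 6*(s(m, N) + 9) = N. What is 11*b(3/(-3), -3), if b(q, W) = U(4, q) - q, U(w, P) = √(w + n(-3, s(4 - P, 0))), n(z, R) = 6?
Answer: 11 + 11*√10 ≈ 45.785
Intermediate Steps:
s(m, N) = -9 + N/6
U(w, P) = √(6 + w) (U(w, P) = √(w + 6) = √(6 + w))
b(q, W) = √10 - q (b(q, W) = √(6 + 4) - q = √10 - q)
11*b(3/(-3), -3) = 11*(√10 - 3/(-3)) = 11*(√10 - 3*(-1)/3) = 11*(√10 - 1*(-1)) = 11*(√10 + 1) = 11*(1 + √10) = 11 + 11*√10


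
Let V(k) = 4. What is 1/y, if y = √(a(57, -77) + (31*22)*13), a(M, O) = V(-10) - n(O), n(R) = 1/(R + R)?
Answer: √210361074/1365981 ≈ 0.010618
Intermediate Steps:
n(R) = 1/(2*R)
a(M, O) = 4 - 1/(2*O)
y = √210361074/154 (y = √((4 - ½/(-77)) + (31*22)*13) = √((4 - ½*(-1/77)) + 682*13) = √((4 + 1/154) + 8866) = √(617/154 + 8866) = √(1365981/154) = √210361074/154 ≈ 94.181)
1/y = 1/(√210361074/154) = √210361074/1365981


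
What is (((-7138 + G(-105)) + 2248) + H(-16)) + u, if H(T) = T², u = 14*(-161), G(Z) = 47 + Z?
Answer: -6946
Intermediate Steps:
u = -2254
(((-7138 + G(-105)) + 2248) + H(-16)) + u = (((-7138 + (47 - 105)) + 2248) + (-16)²) - 2254 = (((-7138 - 58) + 2248) + 256) - 2254 = ((-7196 + 2248) + 256) - 2254 = (-4948 + 256) - 2254 = -4692 - 2254 = -6946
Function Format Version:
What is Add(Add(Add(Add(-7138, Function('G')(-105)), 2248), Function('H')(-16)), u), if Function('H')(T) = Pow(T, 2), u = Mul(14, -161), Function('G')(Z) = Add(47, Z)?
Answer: -6946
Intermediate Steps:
u = -2254
Add(Add(Add(Add(-7138, Function('G')(-105)), 2248), Function('H')(-16)), u) = Add(Add(Add(Add(-7138, Add(47, -105)), 2248), Pow(-16, 2)), -2254) = Add(Add(Add(Add(-7138, -58), 2248), 256), -2254) = Add(Add(Add(-7196, 2248), 256), -2254) = Add(Add(-4948, 256), -2254) = Add(-4692, -2254) = -6946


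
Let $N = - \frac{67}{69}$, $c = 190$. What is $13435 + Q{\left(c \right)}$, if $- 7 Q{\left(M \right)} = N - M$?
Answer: $\frac{6502282}{483} \approx 13462.0$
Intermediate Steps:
$N = - \frac{67}{69}$ ($N = \left(-67\right) \frac{1}{69} = - \frac{67}{69} \approx -0.97101$)
$Q{\left(M \right)} = \frac{67}{483} + \frac{M}{7}$ ($Q{\left(M \right)} = - \frac{- \frac{67}{69} - M}{7} = \frac{67}{483} + \frac{M}{7}$)
$13435 + Q{\left(c \right)} = 13435 + \left(\frac{67}{483} + \frac{1}{7} \cdot 190\right) = 13435 + \left(\frac{67}{483} + \frac{190}{7}\right) = 13435 + \frac{13177}{483} = \frac{6502282}{483}$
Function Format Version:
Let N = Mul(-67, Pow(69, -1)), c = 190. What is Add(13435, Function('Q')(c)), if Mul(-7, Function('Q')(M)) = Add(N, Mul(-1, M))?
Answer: Rational(6502282, 483) ≈ 13462.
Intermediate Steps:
N = Rational(-67, 69) (N = Mul(-67, Rational(1, 69)) = Rational(-67, 69) ≈ -0.97101)
Function('Q')(M) = Add(Rational(67, 483), Mul(Rational(1, 7), M)) (Function('Q')(M) = Mul(Rational(-1, 7), Add(Rational(-67, 69), Mul(-1, M))) = Add(Rational(67, 483), Mul(Rational(1, 7), M)))
Add(13435, Function('Q')(c)) = Add(13435, Add(Rational(67, 483), Mul(Rational(1, 7), 190))) = Add(13435, Add(Rational(67, 483), Rational(190, 7))) = Add(13435, Rational(13177, 483)) = Rational(6502282, 483)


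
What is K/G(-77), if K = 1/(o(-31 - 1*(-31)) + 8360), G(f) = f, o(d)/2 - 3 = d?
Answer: -1/644182 ≈ -1.5524e-6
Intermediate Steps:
o(d) = 6 + 2*d
K = 1/8366 (K = 1/((6 + 2*(-31 - 1*(-31))) + 8360) = 1/((6 + 2*(-31 + 31)) + 8360) = 1/((6 + 2*0) + 8360) = 1/((6 + 0) + 8360) = 1/(6 + 8360) = 1/8366 ≈ 0.00011953)
K/G(-77) = (1/8366)/(-77) = (1/8366)*(-1/77) = -1/644182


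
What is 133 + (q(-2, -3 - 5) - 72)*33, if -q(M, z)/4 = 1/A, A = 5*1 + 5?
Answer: -11281/5 ≈ -2256.2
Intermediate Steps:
A = 10 (A = 5 + 5 = 10)
q(M, z) = -⅖ (q(M, z) = -4/10 = -4*⅒ = -⅖)
133 + (q(-2, -3 - 5) - 72)*33 = 133 + (-⅖ - 72)*33 = 133 - 362/5*33 = 133 - 11946/5 = -11281/5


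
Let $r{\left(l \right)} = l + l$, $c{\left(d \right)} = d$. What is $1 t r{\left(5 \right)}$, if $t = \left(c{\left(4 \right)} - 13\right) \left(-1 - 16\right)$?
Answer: $1530$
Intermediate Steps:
$r{\left(l \right)} = 2 l$
$t = 153$ ($t = \left(4 - 13\right) \left(-1 - 16\right) = \left(-9\right) \left(-17\right) = 153$)
$1 t r{\left(5 \right)} = 1 \cdot 153 \cdot 2 \cdot 5 = 153 \cdot 10 = 1530$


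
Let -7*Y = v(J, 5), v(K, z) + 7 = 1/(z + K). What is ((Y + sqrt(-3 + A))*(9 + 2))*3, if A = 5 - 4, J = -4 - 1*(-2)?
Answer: 220/7 + 33*I*sqrt(2) ≈ 31.429 + 46.669*I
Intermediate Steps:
J = -2 (J = -4 + 2 = -2)
v(K, z) = -7 + 1/(K + z) (v(K, z) = -7 + 1/(z + K) = -7 + 1/(K + z))
A = 1
Y = 20/21 (Y = -(1 - 7*(-2) - 7*5)/(7*(-2 + 5)) = -(1 + 14 - 35)/(7*3) = -(-20)/21 = -1/7*(-20/3) = 20/21 ≈ 0.95238)
((Y + sqrt(-3 + A))*(9 + 2))*3 = ((20/21 + sqrt(-3 + 1))*(9 + 2))*3 = ((20/21 + sqrt(-2))*11)*3 = ((20/21 + I*sqrt(2))*11)*3 = (220/21 + 11*I*sqrt(2))*3 = 220/7 + 33*I*sqrt(2)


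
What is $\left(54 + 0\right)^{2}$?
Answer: $2916$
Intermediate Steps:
$\left(54 + 0\right)^{2} = 54^{2} = 2916$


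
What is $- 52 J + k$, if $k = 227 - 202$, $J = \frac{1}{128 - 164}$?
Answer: $\frac{238}{9} \approx 26.444$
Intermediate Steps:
$J = - \frac{1}{36}$ ($J = \frac{1}{-36} = - \frac{1}{36} \approx -0.027778$)
$k = 25$ ($k = 227 - 202 = 25$)
$- 52 J + k = \left(-52\right) \left(- \frac{1}{36}\right) + 25 = \frac{13}{9} + 25 = \frac{238}{9}$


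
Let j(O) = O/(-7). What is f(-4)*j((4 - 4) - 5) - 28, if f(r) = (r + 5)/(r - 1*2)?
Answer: -1181/42 ≈ -28.119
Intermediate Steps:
f(r) = (5 + r)/(-2 + r) (f(r) = (5 + r)/(r - 2) = (5 + r)/(-2 + r))
j(O) = -O/7 (j(O) = O*(-1/7) = -O/7)
f(-4)*j((4 - 4) - 5) - 28 = ((5 - 4)/(-2 - 4))*(-((4 - 4) - 5)/7) - 28 = (1/(-6))*(-(0 - 5)/7) - 28 = (-1/6*1)*(-1/7*(-5)) - 28 = -1/6*5/7 - 28 = -5/42 - 28 = -1181/42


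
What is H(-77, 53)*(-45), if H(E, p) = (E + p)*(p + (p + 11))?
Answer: 126360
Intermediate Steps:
H(E, p) = (11 + 2*p)*(E + p) (H(E, p) = (E + p)*(p + (11 + p)) = (E + p)*(11 + 2*p) = (11 + 2*p)*(E + p))
H(-77, 53)*(-45) = (2*53² + 11*(-77) + 11*53 + 2*(-77)*53)*(-45) = (2*2809 - 847 + 583 - 8162)*(-45) = (5618 - 847 + 583 - 8162)*(-45) = -2808*(-45) = 126360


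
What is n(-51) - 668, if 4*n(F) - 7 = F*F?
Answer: -16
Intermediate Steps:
n(F) = 7/4 + F²/4 (n(F) = 7/4 + (F*F)/4 = 7/4 + F²/4)
n(-51) - 668 = (7/4 + (¼)*(-51)²) - 668 = (7/4 + (¼)*2601) - 668 = (7/4 + 2601/4) - 668 = 652 - 668 = -16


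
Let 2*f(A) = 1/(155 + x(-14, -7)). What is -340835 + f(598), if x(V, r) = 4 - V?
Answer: -117928909/346 ≈ -3.4084e+5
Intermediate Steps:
f(A) = 1/346 (f(A) = 1/(2*(155 + (4 - 1*(-14)))) = 1/(2*(155 + (4 + 14))) = 1/(2*(155 + 18)) = (1/2)/173 = (1/2)*(1/173) = 1/346)
-340835 + f(598) = -340835 + 1/346 = -117928909/346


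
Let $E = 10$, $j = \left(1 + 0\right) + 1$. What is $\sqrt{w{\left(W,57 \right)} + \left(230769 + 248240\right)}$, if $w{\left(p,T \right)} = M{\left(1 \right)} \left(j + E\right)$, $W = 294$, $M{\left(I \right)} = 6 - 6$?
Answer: $\sqrt{479009} \approx 692.1$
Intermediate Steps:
$M{\left(I \right)} = 0$ ($M{\left(I \right)} = 6 - 6 = 0$)
$j = 2$ ($j = 1 + 1 = 2$)
$w{\left(p,T \right)} = 0$ ($w{\left(p,T \right)} = 0 \left(2 + 10\right) = 0 \cdot 12 = 0$)
$\sqrt{w{\left(W,57 \right)} + \left(230769 + 248240\right)} = \sqrt{0 + \left(230769 + 248240\right)} = \sqrt{0 + 479009} = \sqrt{479009}$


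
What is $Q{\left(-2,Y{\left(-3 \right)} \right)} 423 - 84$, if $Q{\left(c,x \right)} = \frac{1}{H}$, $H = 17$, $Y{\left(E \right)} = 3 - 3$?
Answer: $- \frac{1005}{17} \approx -59.118$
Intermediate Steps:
$Y{\left(E \right)} = 0$
$Q{\left(c,x \right)} = \frac{1}{17}$
$Q{\left(-2,Y{\left(-3 \right)} \right)} 423 - 84 = \frac{1}{17} \cdot 423 - 84 = \frac{423}{17} - 84 = - \frac{1005}{17}$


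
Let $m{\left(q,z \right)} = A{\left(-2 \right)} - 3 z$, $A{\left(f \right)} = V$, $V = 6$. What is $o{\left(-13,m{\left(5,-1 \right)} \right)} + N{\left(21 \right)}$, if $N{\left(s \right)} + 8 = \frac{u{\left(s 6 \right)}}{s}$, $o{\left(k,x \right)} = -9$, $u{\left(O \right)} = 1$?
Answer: $- \frac{356}{21} \approx -16.952$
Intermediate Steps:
$A{\left(f \right)} = 6$
$m{\left(q,z \right)} = 6 - 3 z$
$N{\left(s \right)} = -8 + \frac{1}{s}$ ($N{\left(s \right)} = -8 + 1 \frac{1}{s} = -8 + \frac{1}{s}$)
$o{\left(-13,m{\left(5,-1 \right)} \right)} + N{\left(21 \right)} = -9 - \left(8 - \frac{1}{21}\right) = -9 + \left(-8 + \frac{1}{21}\right) = -9 - \frac{167}{21} = - \frac{356}{21}$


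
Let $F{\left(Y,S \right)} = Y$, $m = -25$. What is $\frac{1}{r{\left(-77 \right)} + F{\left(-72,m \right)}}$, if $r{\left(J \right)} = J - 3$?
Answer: $- \frac{1}{152} \approx -0.0065789$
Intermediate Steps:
$r{\left(J \right)} = -3 + J$ ($r{\left(J \right)} = J - 3 = -3 + J$)
$\frac{1}{r{\left(-77 \right)} + F{\left(-72,m \right)}} = \frac{1}{\left(-3 - 77\right) - 72} = \frac{1}{-80 - 72} = \frac{1}{-152} = - \frac{1}{152}$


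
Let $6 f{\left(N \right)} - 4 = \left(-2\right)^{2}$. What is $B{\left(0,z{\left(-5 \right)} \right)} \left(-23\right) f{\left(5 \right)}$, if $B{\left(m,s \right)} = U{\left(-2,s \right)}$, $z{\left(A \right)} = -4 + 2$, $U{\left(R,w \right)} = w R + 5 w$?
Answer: $184$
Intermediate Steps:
$U{\left(R,w \right)} = 5 w + R w$ ($U{\left(R,w \right)} = R w + 5 w = 5 w + R w$)
$z{\left(A \right)} = -2$
$B{\left(m,s \right)} = 3 s$ ($B{\left(m,s \right)} = s \left(5 - 2\right) = s 3 = 3 s$)
$f{\left(N \right)} = \frac{4}{3}$ ($f{\left(N \right)} = \frac{2}{3} + \frac{\left(-2\right)^{2}}{6} = \frac{2}{3} + \frac{1}{6} \cdot 4 = \frac{2}{3} + \frac{2}{3} = \frac{4}{3}$)
$B{\left(0,z{\left(-5 \right)} \right)} \left(-23\right) f{\left(5 \right)} = 3 \left(-2\right) \left(-23\right) \frac{4}{3} = \left(-6\right) \left(-23\right) \frac{4}{3} = 138 \cdot \frac{4}{3} = 184$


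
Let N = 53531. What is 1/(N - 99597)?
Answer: -1/46066 ≈ -2.1708e-5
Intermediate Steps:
1/(N - 99597) = 1/(53531 - 99597) = 1/(-46066) = -1/46066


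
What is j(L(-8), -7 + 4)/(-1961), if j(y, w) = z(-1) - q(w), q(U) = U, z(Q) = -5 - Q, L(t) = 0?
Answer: 1/1961 ≈ 0.00050994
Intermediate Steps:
j(y, w) = -4 - w (j(y, w) = (-5 - 1*(-1)) - w = (-5 + 1) - w = -4 - w)
j(L(-8), -7 + 4)/(-1961) = (-4 - (-7 + 4))/(-1961) = (-4 - 1*(-3))*(-1/1961) = (-4 + 3)*(-1/1961) = -1*(-1/1961) = 1/1961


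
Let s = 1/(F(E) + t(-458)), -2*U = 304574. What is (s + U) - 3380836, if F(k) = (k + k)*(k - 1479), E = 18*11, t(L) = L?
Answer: -1793886673283/507734 ≈ -3.5331e+6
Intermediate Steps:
E = 198
U = -152287 (U = -½*304574 = -152287)
F(k) = 2*k*(-1479 + k) (F(k) = (2*k)*(-1479 + k) = 2*k*(-1479 + k))
s = -1/507734 (s = 1/(2*198*(-1479 + 198) - 458) = 1/(2*198*(-1281) - 458) = 1/(-507276 - 458) = 1/(-507734) = -1/507734 ≈ -1.9695e-6)
(s + U) - 3380836 = (-1/507734 - 152287) - 3380836 = -77321287659/507734 - 3380836 = -1793886673283/507734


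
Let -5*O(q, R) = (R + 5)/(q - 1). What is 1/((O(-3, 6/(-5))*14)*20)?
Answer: 5/266 ≈ 0.018797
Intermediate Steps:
O(q, R) = -(5 + R)/(5*(-1 + q)) (O(q, R) = -(R + 5)/(5*(q - 1)) = -(5 + R)/(5*(-1 + q)))
1/((O(-3, 6/(-5))*14)*20) = 1/((((-5 - 6/(-5))/(5*(-1 - 3)))*14)*20) = 1/((((⅕)*(-5 - 6*(-1)/5)/(-4))*14)*20) = 1/((((⅕)*(-¼)*(-5 - 1*(-6/5)))*14)*20) = 1/((((⅕)*(-¼)*(-5 + 6/5))*14)*20) = 1/((((⅕)*(-¼)*(-19/5))*14)*20) = 1/(((19/100)*14)*20) = 1/((133/50)*20) = 1/(266/5) = 5/266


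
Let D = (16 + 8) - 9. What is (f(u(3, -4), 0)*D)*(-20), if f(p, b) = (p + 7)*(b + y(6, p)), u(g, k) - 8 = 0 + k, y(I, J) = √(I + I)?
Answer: -6600*√3 ≈ -11432.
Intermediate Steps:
y(I, J) = √2*√I (y(I, J) = √(2*I) = √2*√I)
u(g, k) = 8 + k (u(g, k) = 8 + (0 + k) = 8 + k)
D = 15 (D = 24 - 9 = 15)
f(p, b) = (7 + p)*(b + 2*√3) (f(p, b) = (p + 7)*(b + √2*√6) = (7 + p)*(b + 2*√3))
(f(u(3, -4), 0)*D)*(-20) = ((7*0 + 14*√3 + 0*(8 - 4) + 2*(8 - 4)*√3)*15)*(-20) = ((0 + 14*√3 + 0*4 + 2*4*√3)*15)*(-20) = ((0 + 14*√3 + 0 + 8*√3)*15)*(-20) = ((22*√3)*15)*(-20) = (330*√3)*(-20) = -6600*√3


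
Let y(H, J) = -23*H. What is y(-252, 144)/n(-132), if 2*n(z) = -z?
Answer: 966/11 ≈ 87.818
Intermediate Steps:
n(z) = -z/2 (n(z) = (-z)/2 = -z/2)
y(-252, 144)/n(-132) = (-23*(-252))/((-1/2*(-132))) = 5796/66 = 5796*(1/66) = 966/11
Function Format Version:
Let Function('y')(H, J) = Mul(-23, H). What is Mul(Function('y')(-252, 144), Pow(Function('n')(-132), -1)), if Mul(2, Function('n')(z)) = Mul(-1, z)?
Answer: Rational(966, 11) ≈ 87.818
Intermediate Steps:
Function('n')(z) = Mul(Rational(-1, 2), z) (Function('n')(z) = Mul(Rational(1, 2), Mul(-1, z)) = Mul(Rational(-1, 2), z))
Mul(Function('y')(-252, 144), Pow(Function('n')(-132), -1)) = Mul(Mul(-23, -252), Pow(Mul(Rational(-1, 2), -132), -1)) = Mul(5796, Pow(66, -1)) = Mul(5796, Rational(1, 66)) = Rational(966, 11)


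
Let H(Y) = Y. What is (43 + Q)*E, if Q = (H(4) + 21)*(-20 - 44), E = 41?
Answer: -63837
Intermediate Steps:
Q = -1600 (Q = (4 + 21)*(-20 - 44) = 25*(-64) = -1600)
(43 + Q)*E = (43 - 1600)*41 = -1557*41 = -63837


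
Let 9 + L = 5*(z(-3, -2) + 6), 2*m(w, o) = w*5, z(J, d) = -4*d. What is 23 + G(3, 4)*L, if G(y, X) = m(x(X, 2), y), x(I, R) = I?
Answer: 633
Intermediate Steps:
m(w, o) = 5*w/2 (m(w, o) = (w*5)/2 = (5*w)/2 = 5*w/2)
L = 61 (L = -9 + 5*(-4*(-2) + 6) = -9 + 5*(8 + 6) = -9 + 5*14 = -9 + 70 = 61)
G(y, X) = 5*X/2
23 + G(3, 4)*L = 23 + ((5/2)*4)*61 = 23 + 10*61 = 23 + 610 = 633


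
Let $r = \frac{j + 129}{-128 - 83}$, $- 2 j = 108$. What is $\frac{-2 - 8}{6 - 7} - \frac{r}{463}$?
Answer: $\frac{977005}{97693} \approx 10.001$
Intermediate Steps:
$j = -54$ ($j = \left(- \frac{1}{2}\right) 108 = -54$)
$r = - \frac{75}{211}$ ($r = \frac{-54 + 129}{-128 - 83} = \frac{75}{-211} = 75 \left(- \frac{1}{211}\right) = - \frac{75}{211} \approx -0.35545$)
$\frac{-2 - 8}{6 - 7} - \frac{r}{463} = \frac{-2 - 8}{6 - 7} - - \frac{75}{211 \cdot 463} = \frac{1}{-1} \left(-10\right) - \left(- \frac{75}{211}\right) \frac{1}{463} = \left(-1\right) \left(-10\right) - - \frac{75}{97693} = 10 + \frac{75}{97693} = \frac{977005}{97693}$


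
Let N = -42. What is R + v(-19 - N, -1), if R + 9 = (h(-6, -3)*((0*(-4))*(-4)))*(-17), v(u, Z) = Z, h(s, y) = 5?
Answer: -10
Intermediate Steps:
R = -9 (R = -9 + (5*((0*(-4))*(-4)))*(-17) = -9 + (5*(0*(-4)))*(-17) = -9 + (5*0)*(-17) = -9 + 0*(-17) = -9 + 0 = -9)
R + v(-19 - N, -1) = -9 - 1 = -10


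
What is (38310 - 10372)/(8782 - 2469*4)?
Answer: -13969/547 ≈ -25.537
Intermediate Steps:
(38310 - 10372)/(8782 - 2469*4) = 27938/(8782 - 9876) = 27938/(-1094) = 27938*(-1/1094) = -13969/547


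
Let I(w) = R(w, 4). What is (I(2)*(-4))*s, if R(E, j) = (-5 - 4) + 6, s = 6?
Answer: 72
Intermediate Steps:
R(E, j) = -3 (R(E, j) = -9 + 6 = -3)
I(w) = -3
(I(2)*(-4))*s = -3*(-4)*6 = 12*6 = 72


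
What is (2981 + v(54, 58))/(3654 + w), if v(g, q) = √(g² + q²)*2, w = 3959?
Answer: 2981/7613 + 4*√1570/7613 ≈ 0.41239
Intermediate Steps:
v(g, q) = 2*√(g² + q²)
(2981 + v(54, 58))/(3654 + w) = (2981 + 2*√(54² + 58²))/(3654 + 3959) = (2981 + 2*√(2916 + 3364))/7613 = (2981 + 2*√6280)*(1/7613) = (2981 + 2*(2*√1570))*(1/7613) = (2981 + 4*√1570)*(1/7613) = 2981/7613 + 4*√1570/7613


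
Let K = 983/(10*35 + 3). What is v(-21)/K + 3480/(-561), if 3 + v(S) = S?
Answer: -2724544/183821 ≈ -14.822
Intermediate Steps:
v(S) = -3 + S
K = 983/353 (K = 983/(350 + 3) = 983/353 ≈ 2.7847)
v(-21)/K + 3480/(-561) = (-3 - 21)/(983/353) + 3480/(-561) = -24*353/983 + 3480*(-1/561) = -8472/983 - 1160/187 = -2724544/183821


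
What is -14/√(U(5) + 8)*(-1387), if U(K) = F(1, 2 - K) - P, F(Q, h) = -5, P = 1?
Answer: 9709*√2 ≈ 13731.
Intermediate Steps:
U(K) = -6 (U(K) = -5 - 1*1 = -5 - 1 = -6)
-14/√(U(5) + 8)*(-1387) = -14/√(-6 + 8)*(-1387) = -14*√2/2*(-1387) = -7*√2*(-1387) = 9709*√2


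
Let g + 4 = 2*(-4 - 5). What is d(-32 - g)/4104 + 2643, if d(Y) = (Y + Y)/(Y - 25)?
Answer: 18982027/7182 ≈ 2643.0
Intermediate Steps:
g = -22 (g = -4 + 2*(-4 - 5) = -4 + 2*(-9) = -4 - 18 = -22)
d(Y) = 2*Y/(-25 + Y) (d(Y) = (2*Y)/(-25 + Y) = 2*Y/(-25 + Y))
d(-32 - g)/4104 + 2643 = (2*(-32 - 1*(-22))/(-25 + (-32 - 1*(-22))))/4104 + 2643 = (2*(-32 + 22)/(-25 + (-32 + 22)))*(1/4104) + 2643 = (2*(-10)/(-25 - 10))*(1/4104) + 2643 = (2*(-10)/(-35))*(1/4104) + 2643 = (2*(-10)*(-1/35))*(1/4104) + 2643 = (4/7)*(1/4104) + 2643 = 1/7182 + 2643 = 18982027/7182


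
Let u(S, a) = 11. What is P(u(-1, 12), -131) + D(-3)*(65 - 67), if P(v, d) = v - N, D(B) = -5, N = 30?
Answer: -9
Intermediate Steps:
P(v, d) = -30 + v (P(v, d) = v - 1*30 = v - 30 = -30 + v)
P(u(-1, 12), -131) + D(-3)*(65 - 67) = (-30 + 11) - 5*(65 - 67) = -19 - 5*(-2) = -19 + 10 = -9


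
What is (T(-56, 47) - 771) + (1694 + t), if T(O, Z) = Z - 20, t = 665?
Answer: 1615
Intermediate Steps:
T(O, Z) = -20 + Z
(T(-56, 47) - 771) + (1694 + t) = ((-20 + 47) - 771) + (1694 + 665) = (27 - 771) + 2359 = -744 + 2359 = 1615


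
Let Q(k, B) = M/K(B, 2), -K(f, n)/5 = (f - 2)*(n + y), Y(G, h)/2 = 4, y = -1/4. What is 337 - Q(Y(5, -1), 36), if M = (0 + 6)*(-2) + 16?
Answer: 200523/595 ≈ 337.01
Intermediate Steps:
y = -¼ (y = -1*¼ = -¼ ≈ -0.25000)
Y(G, h) = 8 (Y(G, h) = 2*4 = 8)
K(f, n) = -5*(-2 + f)*(-¼ + n) (K(f, n) = -5*(f - 2)*(n - ¼) = -5*(-2 + f)*(-¼ + n))
M = 4 (M = 6*(-2) + 16 = -12 + 16 = 4)
Q(k, B) = 4/(35/2 - 35*B/4) (Q(k, B) = 4/(-5/2 + 10*2 + 5*B/4 - 5*B*2) = 4/(-5/2 + 20 + 5*B/4 - 10*B) = 4/(35/2 - 35*B/4))
337 - Q(Y(5, -1), 36) = 337 - (-16)/(-70 + 35*36) = 337 - (-16)/(-70 + 1260) = 337 - (-16)/1190 = 337 - 1*(-8/595) = 337 + 8/595 = 200523/595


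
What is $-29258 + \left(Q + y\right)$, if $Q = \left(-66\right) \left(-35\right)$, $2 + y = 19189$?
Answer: $-7761$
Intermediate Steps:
$y = 19187$ ($y = -2 + 19189 = 19187$)
$Q = 2310$
$-29258 + \left(Q + y\right) = -29258 + \left(2310 + 19187\right) = -29258 + 21497 = -7761$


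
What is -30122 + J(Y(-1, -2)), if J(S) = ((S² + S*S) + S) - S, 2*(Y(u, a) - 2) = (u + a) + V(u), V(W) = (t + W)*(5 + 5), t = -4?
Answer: -57843/2 ≈ -28922.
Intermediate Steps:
V(W) = -40 + 10*W (V(W) = (-4 + W)*(5 + 5) = (-4 + W)*10 = -40 + 10*W)
Y(u, a) = -18 + a/2 + 11*u/2 (Y(u, a) = 2 + ((u + a) + (-40 + 10*u))/2 = 2 + ((a + u) + (-40 + 10*u))/2 = 2 + (-40 + a + 11*u)/2 = 2 + (-20 + a/2 + 11*u/2) = -18 + a/2 + 11*u/2)
J(S) = 2*S² (J(S) = ((S² + S²) + S) - S = (2*S² + S) - S = (S + 2*S²) - S = 2*S²)
-30122 + J(Y(-1, -2)) = -30122 + 2*(-18 + (½)*(-2) + (11/2)*(-1))² = -30122 + 2*(-18 - 1 - 11/2)² = -30122 + 2*(-49/2)² = -30122 + 2*(2401/4) = -30122 + 2401/2 = -57843/2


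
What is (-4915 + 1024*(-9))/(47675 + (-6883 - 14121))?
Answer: -14131/26671 ≈ -0.52983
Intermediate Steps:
(-4915 + 1024*(-9))/(47675 + (-6883 - 14121)) = (-4915 - 9216)/(47675 - 21004) = -14131/26671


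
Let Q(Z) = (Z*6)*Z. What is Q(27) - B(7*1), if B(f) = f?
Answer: 4367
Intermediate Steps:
Q(Z) = 6*Z² (Q(Z) = (6*Z)*Z = 6*Z²)
Q(27) - B(7*1) = 6*27² - 7 = 6*729 - 1*7 = 4374 - 7 = 4367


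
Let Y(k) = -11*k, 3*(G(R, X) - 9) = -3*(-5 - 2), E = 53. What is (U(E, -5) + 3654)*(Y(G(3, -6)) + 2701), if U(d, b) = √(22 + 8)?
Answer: 9226350 + 2525*√30 ≈ 9.2402e+6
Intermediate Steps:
G(R, X) = 16 (G(R, X) = 9 + (-3*(-5 - 2))/3 = 9 + (-3*(-7))/3 = 9 + (⅓)*21 = 9 + 7 = 16)
U(d, b) = √30
(U(E, -5) + 3654)*(Y(G(3, -6)) + 2701) = (√30 + 3654)*(-11*16 + 2701) = (3654 + √30)*(-176 + 2701) = (3654 + √30)*2525 = 9226350 + 2525*√30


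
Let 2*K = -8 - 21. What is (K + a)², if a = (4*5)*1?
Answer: 121/4 ≈ 30.250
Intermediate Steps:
a = 20 (a = 20*1 = 20)
K = -29/2 (K = (-8 - 21)/2 = (½)*(-29) = -29/2 ≈ -14.500)
(K + a)² = (-29/2 + 20)² = (11/2)² = 121/4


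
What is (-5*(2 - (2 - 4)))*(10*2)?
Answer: -400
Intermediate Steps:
(-5*(2 - (2 - 4)))*(10*2) = -5*(2 - 1*(-2))*20 = -5*(2 + 2)*20 = -5*4*20 = -20*20 = -400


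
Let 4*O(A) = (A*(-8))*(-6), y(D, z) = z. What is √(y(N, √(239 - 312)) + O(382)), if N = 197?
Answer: √(4584 + I*√73) ≈ 67.705 + 0.0631*I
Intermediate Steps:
O(A) = 12*A (O(A) = ((A*(-8))*(-6))/4 = (-8*A*(-6))/4 = (48*A)/4 = 12*A)
√(y(N, √(239 - 312)) + O(382)) = √(√(239 - 312) + 12*382) = √(√(-73) + 4584) = √(I*√73 + 4584) = √(4584 + I*√73)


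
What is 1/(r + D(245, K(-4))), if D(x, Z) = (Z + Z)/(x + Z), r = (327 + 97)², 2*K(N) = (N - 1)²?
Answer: 103/18516938 ≈ 5.5625e-6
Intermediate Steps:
K(N) = (-1 + N)²/2 (K(N) = (N - 1)²/2 = (-1 + N)²/2)
r = 179776 (r = 424² = 179776)
D(x, Z) = 2*Z/(Z + x) (D(x, Z) = (2*Z)/(Z + x) = 2*Z/(Z + x))
1/(r + D(245, K(-4))) = 1/(179776 + 2*((-1 - 4)²/2)/((-1 - 4)²/2 + 245)) = 1/(179776 + 2*((½)*(-5)²)/((½)*(-5)² + 245)) = 1/(179776 + 2*((½)*25)/((½)*25 + 245)) = 1/(179776 + 2*(25/2)/(25/2 + 245)) = 1/(179776 + 2*(25/2)/(515/2)) = 1/(179776 + 2*(25/2)*(2/515)) = 1/(179776 + 10/103) = 1/(18516938/103) = 103/18516938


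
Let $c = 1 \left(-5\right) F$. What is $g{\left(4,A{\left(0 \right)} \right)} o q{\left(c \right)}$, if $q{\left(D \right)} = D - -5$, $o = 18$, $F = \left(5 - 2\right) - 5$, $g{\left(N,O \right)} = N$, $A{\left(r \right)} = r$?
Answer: $1080$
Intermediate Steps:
$F = -2$ ($F = 3 - 5 = -2$)
$c = 10$ ($c = 1 \left(-5\right) \left(-2\right) = \left(-5\right) \left(-2\right) = 10$)
$q{\left(D \right)} = 5 + D$ ($q{\left(D \right)} = D + 5 = 5 + D$)
$g{\left(4,A{\left(0 \right)} \right)} o q{\left(c \right)} = 4 \cdot 18 \left(5 + 10\right) = 72 \cdot 15 = 1080$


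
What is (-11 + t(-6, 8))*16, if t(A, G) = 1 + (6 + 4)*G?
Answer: 1120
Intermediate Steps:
t(A, G) = 1 + 10*G
(-11 + t(-6, 8))*16 = (-11 + (1 + 10*8))*16 = (-11 + (1 + 80))*16 = (-11 + 81)*16 = 70*16 = 1120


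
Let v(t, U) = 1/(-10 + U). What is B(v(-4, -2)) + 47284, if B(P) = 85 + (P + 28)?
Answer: 568763/12 ≈ 47397.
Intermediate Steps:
B(P) = 113 + P (B(P) = 85 + (28 + P) = 113 + P)
B(v(-4, -2)) + 47284 = (113 + 1/(-10 - 2)) + 47284 = (113 + 1/(-12)) + 47284 = (113 - 1/12) + 47284 = 1355/12 + 47284 = 568763/12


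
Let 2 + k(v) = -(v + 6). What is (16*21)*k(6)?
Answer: -4704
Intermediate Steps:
k(v) = -8 - v (k(v) = -2 - (v + 6) = -2 - (6 + v) = -2 + (-6 - v) = -8 - v)
(16*21)*k(6) = (16*21)*(-8 - 1*6) = 336*(-8 - 6) = 336*(-14) = -4704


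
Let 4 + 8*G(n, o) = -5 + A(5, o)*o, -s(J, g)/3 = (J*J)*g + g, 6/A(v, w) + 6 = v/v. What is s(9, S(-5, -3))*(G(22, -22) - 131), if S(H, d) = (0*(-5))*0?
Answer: 0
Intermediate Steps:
S(H, d) = 0 (S(H, d) = 0*0 = 0)
A(v, w) = -6/5 (A(v, w) = 6/(-6 + v/v) = 6/(-6 + 1) = 6/(-5) = 6*(-1/5) = -6/5)
s(J, g) = -3*g - 3*g*J**2 (s(J, g) = -3*((J*J)*g + g) = -3*(J**2*g + g) = -3*(g*J**2 + g) = -3*(g + g*J**2) = -3*g - 3*g*J**2)
G(n, o) = -9/8 - 3*o/20 (G(n, o) = -1/2 + (-5 - 6*o/5)/8 = -1/2 + (-5/8 - 3*o/20) = -9/8 - 3*o/20)
s(9, S(-5, -3))*(G(22, -22) - 131) = (-3*0*(1 + 9**2))*((-9/8 - 3/20*(-22)) - 131) = (-3*0*(1 + 81))*((-9/8 + 33/10) - 131) = (-3*0*82)*(87/40 - 131) = 0*(-5153/40) = 0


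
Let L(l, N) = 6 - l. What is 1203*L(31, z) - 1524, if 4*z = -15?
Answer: -31599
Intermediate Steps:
z = -15/4 (z = (¼)*(-15) = -15/4 ≈ -3.7500)
1203*L(31, z) - 1524 = 1203*(6 - 1*31) - 1524 = 1203*(6 - 31) - 1524 = 1203*(-25) - 1524 = -30075 - 1524 = -31599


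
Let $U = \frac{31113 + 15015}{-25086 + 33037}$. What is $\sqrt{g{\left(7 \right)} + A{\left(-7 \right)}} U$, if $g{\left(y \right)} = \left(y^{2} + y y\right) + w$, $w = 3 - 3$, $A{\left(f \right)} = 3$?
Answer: $\frac{46128 \sqrt{101}}{7951} \approx 58.305$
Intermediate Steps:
$w = 0$
$g{\left(y \right)} = 2 y^{2}$ ($g{\left(y \right)} = \left(y^{2} + y y\right) + 0 = \left(y^{2} + y^{2}\right) + 0 = 2 y^{2} + 0 = 2 y^{2}$)
$U = \frac{46128}{7951} \approx 5.8015$
$\sqrt{g{\left(7 \right)} + A{\left(-7 \right)}} U = \sqrt{2 \cdot 7^{2} + 3} \cdot \frac{46128}{7951} = \sqrt{2 \cdot 49 + 3} \cdot \frac{46128}{7951} = \sqrt{98 + 3} \cdot \frac{46128}{7951} = \sqrt{101} \cdot \frac{46128}{7951} = \frac{46128 \sqrt{101}}{7951}$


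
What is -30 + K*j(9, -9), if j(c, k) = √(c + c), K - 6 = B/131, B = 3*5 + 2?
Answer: -30 + 2409*√2/131 ≈ -3.9936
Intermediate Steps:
B = 17 (B = 15 + 2 = 17)
K = 803/131 (K = 6 + 17/131 = 803/131 ≈ 6.1298)
j(c, k) = √2*√c (j(c, k) = √(2*c) = √2*√c)
-30 + K*j(9, -9) = -30 + 803*(√2*√9)/131 = -30 + 803*(√2*3)/131 = -30 + 803*(3*√2)/131 = -30 + 2409*√2/131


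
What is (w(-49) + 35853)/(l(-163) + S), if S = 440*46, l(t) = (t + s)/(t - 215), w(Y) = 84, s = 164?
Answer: 13584186/7650719 ≈ 1.7755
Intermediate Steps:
l(t) = (164 + t)/(-215 + t) (l(t) = (t + 164)/(t - 215) = (164 + t)/(-215 + t))
S = 20240
(w(-49) + 35853)/(l(-163) + S) = (84 + 35853)/((164 - 163)/(-215 - 163) + 20240) = 35937/(1/(-378) + 20240) = 35937/(-1/378*1 + 20240) = 35937/(-1/378 + 20240) = 35937/(7650719/378) = 35937*(378/7650719) = 13584186/7650719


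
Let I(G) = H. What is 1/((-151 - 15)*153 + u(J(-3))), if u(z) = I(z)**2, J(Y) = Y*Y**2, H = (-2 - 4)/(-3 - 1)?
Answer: -4/101583 ≈ -3.9377e-5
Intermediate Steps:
H = 3/2 (H = -6/(-4) = -6*(-1/4) = 3/2 ≈ 1.5000)
I(G) = 3/2
J(Y) = Y**3
u(z) = 9/4 (u(z) = (3/2)**2 = 9/4)
1/((-151 - 15)*153 + u(J(-3))) = 1/((-151 - 15)*153 + 9/4) = 1/(-166*153 + 9/4) = 1/(-25398 + 9/4) = 1/(-101583/4) = -4/101583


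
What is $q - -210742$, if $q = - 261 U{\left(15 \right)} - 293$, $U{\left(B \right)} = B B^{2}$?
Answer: $-670426$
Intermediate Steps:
$U{\left(B \right)} = B^{3}$
$q = -881168$ ($q = - 261 \cdot 15^{3} - 293 = \left(-261\right) 3375 - 293 = -880875 - 293 = -881168$)
$q - -210742 = -881168 - -210742 = -881168 + 210742 = -670426$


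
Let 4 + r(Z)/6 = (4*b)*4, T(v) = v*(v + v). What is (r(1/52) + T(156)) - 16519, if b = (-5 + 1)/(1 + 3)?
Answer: 32033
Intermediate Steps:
b = -1 (b = -4/4 = -4*¼ = -1)
T(v) = 2*v² (T(v) = v*(2*v) = 2*v²)
r(Z) = -120 (r(Z) = -24 + 6*((4*(-1))*4) = -24 + 6*(-4*4) = -24 + 6*(-16) = -24 - 96 = -120)
(r(1/52) + T(156)) - 16519 = (-120 + 2*156²) - 16519 = (-120 + 2*24336) - 16519 = (-120 + 48672) - 16519 = 48552 - 16519 = 32033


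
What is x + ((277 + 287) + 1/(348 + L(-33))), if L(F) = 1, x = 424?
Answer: 344813/349 ≈ 988.00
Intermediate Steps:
x + ((277 + 287) + 1/(348 + L(-33))) = 424 + ((277 + 287) + 1/(348 + 1)) = 424 + (564 + 1/349) = 424 + 196837/349 = 344813/349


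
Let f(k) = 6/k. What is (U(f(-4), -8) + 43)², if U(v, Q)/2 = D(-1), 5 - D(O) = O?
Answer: 3025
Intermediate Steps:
D(O) = 5 - O
U(v, Q) = 12 (U(v, Q) = 2*(5 - 1*(-1)) = 2*(5 + 1) = 2*6 = 12)
(U(f(-4), -8) + 43)² = (12 + 43)² = 55² = 3025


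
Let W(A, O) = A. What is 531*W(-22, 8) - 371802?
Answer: -383484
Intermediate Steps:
531*W(-22, 8) - 371802 = 531*(-22) - 371802 = -11682 - 371802 = -383484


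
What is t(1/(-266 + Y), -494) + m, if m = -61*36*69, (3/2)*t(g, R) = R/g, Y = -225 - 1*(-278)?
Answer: -81376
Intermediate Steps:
Y = 53 (Y = -225 + 278 = 53)
t(g, R) = 2*R/(3*g) (t(g, R) = 2*(R/g)/3 = 2*R/(3*g))
m = -151524 (m = -2196*69 = -151524)
t(1/(-266 + Y), -494) + m = (2/3)*(-494)/1/(-266 + 53) - 151524 = (2/3)*(-494)/1/(-213) - 151524 = (2/3)*(-494)/(-1/213) - 151524 = (2/3)*(-494)*(-213) - 151524 = 70148 - 151524 = -81376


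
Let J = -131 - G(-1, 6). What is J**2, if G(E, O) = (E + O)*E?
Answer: 15876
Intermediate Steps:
G(E, O) = E*(E + O)
J = -126 (J = -131 - (-1)*(-1 + 6) = -131 - (-1)*5 = -131 - 1*(-5) = -131 + 5 = -126)
J**2 = (-126)**2 = 15876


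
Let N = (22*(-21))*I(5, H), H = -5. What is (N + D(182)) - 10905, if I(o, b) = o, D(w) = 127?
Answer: -13088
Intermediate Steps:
N = -2310 (N = (22*(-21))*5 = -462*5 = -2310)
(N + D(182)) - 10905 = (-2310 + 127) - 10905 = -2183 - 10905 = -13088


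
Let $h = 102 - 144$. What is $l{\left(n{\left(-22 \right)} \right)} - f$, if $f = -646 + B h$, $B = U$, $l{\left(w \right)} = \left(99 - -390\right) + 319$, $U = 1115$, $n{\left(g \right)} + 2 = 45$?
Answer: $48284$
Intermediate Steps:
$h = -42$ ($h = 102 - 144 = -42$)
$n{\left(g \right)} = 43$ ($n{\left(g \right)} = -2 + 45 = 43$)
$l{\left(w \right)} = 808$ ($l{\left(w \right)} = \left(99 + 390\right) + 319 = 489 + 319 = 808$)
$B = 1115$
$f = -47476$ ($f = -646 + 1115 \left(-42\right) = -646 - 46830 = -47476$)
$l{\left(n{\left(-22 \right)} \right)} - f = 808 - -47476 = 808 + 47476 = 48284$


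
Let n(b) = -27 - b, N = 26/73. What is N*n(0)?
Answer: -702/73 ≈ -9.6164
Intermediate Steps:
N = 26/73 (N = 26*(1/73) = 26/73 ≈ 0.35616)
N*n(0) = 26*(-27 - 1*0)/73 = 26*(-27 + 0)/73 = (26/73)*(-27) = -702/73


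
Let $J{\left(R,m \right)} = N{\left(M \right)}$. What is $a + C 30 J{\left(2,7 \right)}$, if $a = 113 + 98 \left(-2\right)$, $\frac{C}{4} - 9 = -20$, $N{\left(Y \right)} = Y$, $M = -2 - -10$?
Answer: $-10643$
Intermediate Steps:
$M = 8$ ($M = -2 + 10 = 8$)
$J{\left(R,m \right)} = 8$
$C = -44$ ($C = 36 + 4 \left(-20\right) = 36 - 80 = -44$)
$a = -83$ ($a = 113 - 196 = -83$)
$a + C 30 J{\left(2,7 \right)} = -83 + \left(-44\right) 30 \cdot 8 = -83 - 10560 = -10643$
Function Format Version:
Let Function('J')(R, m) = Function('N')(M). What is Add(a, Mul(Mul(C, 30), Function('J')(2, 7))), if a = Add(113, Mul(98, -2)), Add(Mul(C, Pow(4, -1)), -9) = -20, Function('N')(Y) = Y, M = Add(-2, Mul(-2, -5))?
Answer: -10643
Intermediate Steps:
M = 8 (M = Add(-2, 10) = 8)
Function('J')(R, m) = 8
C = -44 (C = Add(36, Mul(4, -20)) = Add(36, -80) = -44)
a = -83 (a = Add(113, -196) = -83)
Add(a, Mul(Mul(C, 30), Function('J')(2, 7))) = Add(-83, Mul(Mul(-44, 30), 8)) = Add(-83, Mul(-1320, 8)) = Add(-83, -10560) = -10643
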